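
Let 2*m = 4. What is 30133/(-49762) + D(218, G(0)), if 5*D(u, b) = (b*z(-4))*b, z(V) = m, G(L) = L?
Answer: -30133/49762 ≈ -0.60554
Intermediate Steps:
m = 2 (m = (½)*4 = 2)
z(V) = 2
D(u, b) = 2*b²/5 (D(u, b) = ((b*2)*b)/5 = ((2*b)*b)/5 = (2*b²)/5 = 2*b²/5)
30133/(-49762) + D(218, G(0)) = 30133/(-49762) + (⅖)*0² = 30133*(-1/49762) + (⅖)*0 = -30133/49762 + 0 = -30133/49762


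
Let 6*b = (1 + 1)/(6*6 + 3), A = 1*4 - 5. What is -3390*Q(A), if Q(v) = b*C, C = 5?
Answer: -5650/39 ≈ -144.87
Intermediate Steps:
A = -1 (A = 4 - 5 = -1)
b = 1/117 (b = ((1 + 1)/(6*6 + 3))/6 = (2/(36 + 3))/6 = (2/39)/6 = (2*(1/39))/6 = (⅙)*(2/39) = 1/117 ≈ 0.0085470)
Q(v) = 5/117 (Q(v) = (1/117)*5 = 5/117)
-3390*Q(A) = -3390*5/117 = -5650/39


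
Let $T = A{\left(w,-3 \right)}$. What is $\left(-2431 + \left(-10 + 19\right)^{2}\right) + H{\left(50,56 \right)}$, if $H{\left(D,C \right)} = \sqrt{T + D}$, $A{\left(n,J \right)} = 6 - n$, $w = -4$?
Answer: $-2350 + 2 \sqrt{15} \approx -2342.3$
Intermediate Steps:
$T = 10$ ($T = 6 - -4 = 6 + 4 = 10$)
$H{\left(D,C \right)} = \sqrt{10 + D}$
$\left(-2431 + \left(-10 + 19\right)^{2}\right) + H{\left(50,56 \right)} = \left(-2431 + \left(-10 + 19\right)^{2}\right) + \sqrt{10 + 50} = \left(-2431 + 9^{2}\right) + \sqrt{60} = \left(-2431 + 81\right) + 2 \sqrt{15} = -2350 + 2 \sqrt{15}$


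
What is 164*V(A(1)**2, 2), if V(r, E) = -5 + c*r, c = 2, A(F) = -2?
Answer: 492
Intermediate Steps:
V(r, E) = -5 + 2*r
164*V(A(1)**2, 2) = 164*(-5 + 2*(-2)**2) = 164*(-5 + 2*4) = 164*(-5 + 8) = 164*3 = 492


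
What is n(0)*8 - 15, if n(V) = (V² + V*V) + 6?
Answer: 33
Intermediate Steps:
n(V) = 6 + 2*V² (n(V) = (V² + V²) + 6 = 2*V² + 6 = 6 + 2*V²)
n(0)*8 - 15 = (6 + 2*0²)*8 - 15 = (6 + 2*0)*8 - 15 = (6 + 0)*8 - 15 = 6*8 - 15 = 48 - 15 = 33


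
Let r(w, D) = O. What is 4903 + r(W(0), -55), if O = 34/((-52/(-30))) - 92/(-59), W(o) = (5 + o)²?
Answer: 3776842/767 ≈ 4924.2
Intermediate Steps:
O = 16241/767 (O = 34/((-52*(-1/30))) - 92*(-1/59) = 34/(26/15) + 92/59 = 34*(15/26) + 92/59 = 255/13 + 92/59 = 16241/767 ≈ 21.175)
r(w, D) = 16241/767
4903 + r(W(0), -55) = 4903 + 16241/767 = 3776842/767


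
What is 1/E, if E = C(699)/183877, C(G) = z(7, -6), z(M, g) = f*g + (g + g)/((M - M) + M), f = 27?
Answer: -1287139/1146 ≈ -1123.2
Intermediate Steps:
z(M, g) = 27*g + 2*g/M (z(M, g) = 27*g + (g + g)/((M - M) + M) = 27*g + (2*g)/(0 + M) = 27*g + (2*g)/M = 27*g + 2*g/M)
C(G) = -1146/7 (C(G) = -6*(2 + 27*7)/7 = -6*1/7*(2 + 189) = -6*1/7*191 = -1146/7)
E = -1146/1287139 (E = -1146/7/183877 = -1146/7*1/183877 = -1146/1287139 ≈ -0.00089035)
1/E = 1/(-1146/1287139) = -1287139/1146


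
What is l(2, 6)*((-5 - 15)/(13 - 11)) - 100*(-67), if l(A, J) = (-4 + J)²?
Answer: 6660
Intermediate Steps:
l(2, 6)*((-5 - 15)/(13 - 11)) - 100*(-67) = (-4 + 6)²*((-5 - 15)/(13 - 11)) - 100*(-67) = 2²*(-20/2) + 6700 = 4*(-20*½) + 6700 = 4*(-10) + 6700 = -40 + 6700 = 6660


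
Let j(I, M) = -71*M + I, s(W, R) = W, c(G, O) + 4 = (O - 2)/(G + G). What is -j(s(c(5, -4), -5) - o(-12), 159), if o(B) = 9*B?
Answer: 55928/5 ≈ 11186.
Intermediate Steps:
c(G, O) = -4 + (-2 + O)/(2*G) (c(G, O) = -4 + (O - 2)/(G + G) = -4 + (-2 + O)/((2*G)) = -4 + (-2 + O)*(1/(2*G)) = -4 + (-2 + O)/(2*G))
j(I, M) = I - 71*M
-j(s(c(5, -4), -5) - o(-12), 159) = -(((½)*(-2 - 4 - 8*5)/5 - 9*(-12)) - 71*159) = -(((½)*(⅕)*(-2 - 4 - 40) - 1*(-108)) - 11289) = -(((½)*(⅕)*(-46) + 108) - 11289) = -((-23/5 + 108) - 11289) = -(517/5 - 11289) = -1*(-55928/5) = 55928/5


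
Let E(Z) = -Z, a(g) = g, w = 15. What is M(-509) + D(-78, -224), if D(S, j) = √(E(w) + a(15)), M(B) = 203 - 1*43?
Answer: 160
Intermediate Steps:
M(B) = 160 (M(B) = 203 - 43 = 160)
D(S, j) = 0 (D(S, j) = √(-1*15 + 15) = √(-15 + 15) = √0 = 0)
M(-509) + D(-78, -224) = 160 + 0 = 160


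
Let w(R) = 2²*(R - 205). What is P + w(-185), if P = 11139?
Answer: 9579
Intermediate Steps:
w(R) = -820 + 4*R (w(R) = 4*(-205 + R) = -820 + 4*R)
P + w(-185) = 11139 + (-820 + 4*(-185)) = 11139 + (-820 - 740) = 11139 - 1560 = 9579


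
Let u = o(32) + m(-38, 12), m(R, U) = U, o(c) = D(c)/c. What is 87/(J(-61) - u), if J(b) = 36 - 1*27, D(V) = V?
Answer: -87/4 ≈ -21.750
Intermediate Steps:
J(b) = 9 (J(b) = 36 - 27 = 9)
o(c) = 1 (o(c) = c/c = 1)
u = 13 (u = 1 + 12 = 13)
87/(J(-61) - u) = 87/(9 - 1*13) = 87/(9 - 13) = 87/(-4) = 87*(-¼) = -87/4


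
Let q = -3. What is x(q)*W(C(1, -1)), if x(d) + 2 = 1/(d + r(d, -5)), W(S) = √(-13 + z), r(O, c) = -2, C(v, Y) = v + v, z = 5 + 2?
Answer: -11*I*√6/5 ≈ -5.3889*I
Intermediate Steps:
z = 7
C(v, Y) = 2*v
W(S) = I*√6 (W(S) = √(-13 + 7) = √(-6) = I*√6)
x(d) = -2 + 1/(-2 + d) (x(d) = -2 + 1/(d - 2) = -2 + 1/(-2 + d))
x(q)*W(C(1, -1)) = ((5 - 2*(-3))/(-2 - 3))*(I*√6) = ((5 + 6)/(-5))*(I*√6) = (-⅕*11)*(I*√6) = -11*I*√6/5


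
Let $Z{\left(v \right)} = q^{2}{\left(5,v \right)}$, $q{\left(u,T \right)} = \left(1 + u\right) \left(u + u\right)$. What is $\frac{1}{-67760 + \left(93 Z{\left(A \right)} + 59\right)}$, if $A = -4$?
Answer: $\frac{1}{267099} \approx 3.7439 \cdot 10^{-6}$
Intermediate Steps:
$q{\left(u,T \right)} = 2 u \left(1 + u\right)$ ($q{\left(u,T \right)} = \left(1 + u\right) 2 u = 2 u \left(1 + u\right)$)
$Z{\left(v \right)} = 3600$ ($Z{\left(v \right)} = \left(2 \cdot 5 \left(1 + 5\right)\right)^{2} = \left(2 \cdot 5 \cdot 6\right)^{2} = 60^{2} = 3600$)
$\frac{1}{-67760 + \left(93 Z{\left(A \right)} + 59\right)} = \frac{1}{-67760 + \left(93 \cdot 3600 + 59\right)} = \frac{1}{-67760 + \left(334800 + 59\right)} = \frac{1}{-67760 + 334859} = \frac{1}{267099}$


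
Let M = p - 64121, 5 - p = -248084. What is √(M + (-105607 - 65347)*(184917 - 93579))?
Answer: 2*I*√3903603121 ≈ 1.2496e+5*I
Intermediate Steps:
p = 248089 (p = 5 - 1*(-248084) = 5 + 248084 = 248089)
M = 183968 (M = 248089 - 64121 = 183968)
√(M + (-105607 - 65347)*(184917 - 93579)) = √(183968 + (-105607 - 65347)*(184917 - 93579)) = √(183968 - 170954*91338) = √(183968 - 15614596452) = √(-15614412484) = 2*I*√3903603121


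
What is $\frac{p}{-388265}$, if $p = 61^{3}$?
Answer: $- \frac{3721}{6365} \approx -0.5846$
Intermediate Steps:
$p = 226981$
$\frac{p}{-388265} = \frac{226981}{-388265} = 226981 \left(- \frac{1}{388265}\right) = - \frac{3721}{6365}$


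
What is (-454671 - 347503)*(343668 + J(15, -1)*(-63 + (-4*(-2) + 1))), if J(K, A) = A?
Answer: -275724851628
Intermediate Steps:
(-454671 - 347503)*(343668 + J(15, -1)*(-63 + (-4*(-2) + 1))) = (-454671 - 347503)*(343668 - (-63 + (-4*(-2) + 1))) = -802174*(343668 - (-63 + (8 + 1))) = -802174*(343668 - (-63 + 9)) = -802174*(343668 - 1*(-54)) = -802174*(343668 + 54) = -802174*343722 = -275724851628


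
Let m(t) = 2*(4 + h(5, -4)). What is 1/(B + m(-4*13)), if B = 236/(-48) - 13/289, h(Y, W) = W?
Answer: -3468/17207 ≈ -0.20155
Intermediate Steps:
B = -17207/3468 (B = 236*(-1/48) - 13*1/289 = -59/12 - 13/289 = -17207/3468 ≈ -4.9616)
m(t) = 0 (m(t) = 2*(4 - 4) = 2*0 = 0)
1/(B + m(-4*13)) = 1/(-17207/3468 + 0) = 1/(-17207/3468) = -3468/17207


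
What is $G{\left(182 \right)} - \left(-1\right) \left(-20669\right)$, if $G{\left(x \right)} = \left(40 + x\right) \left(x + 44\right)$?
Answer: $29503$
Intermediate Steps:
$G{\left(x \right)} = \left(40 + x\right) \left(44 + x\right)$
$G{\left(182 \right)} - \left(-1\right) \left(-20669\right) = \left(1760 + 182^{2} + 84 \cdot 182\right) - \left(-1\right) \left(-20669\right) = \left(1760 + 33124 + 15288\right) - 20669 = 50172 - 20669 = 29503$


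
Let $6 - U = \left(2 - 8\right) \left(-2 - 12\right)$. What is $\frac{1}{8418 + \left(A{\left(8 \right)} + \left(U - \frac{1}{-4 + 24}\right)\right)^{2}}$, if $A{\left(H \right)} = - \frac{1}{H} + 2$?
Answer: $\frac{1600}{22753009} \approx 7.032 \cdot 10^{-5}$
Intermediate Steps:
$A{\left(H \right)} = 2 - \frac{1}{H}$
$U = -78$ ($U = 6 - \left(2 - 8\right) \left(-2 - 12\right) = 6 - \left(-6\right) \left(-14\right) = 6 - 84 = -78$)
$\frac{1}{8418 + \left(A{\left(8 \right)} + \left(U - \frac{1}{-4 + 24}\right)\right)^{2}} = \frac{1}{8418 + \left(\left(2 - \frac{1}{8}\right) - \left(78 + \frac{1}{-4 + 24}\right)\right)^{2}} = \frac{1}{8418 + \left(\left(2 - \frac{1}{8}\right) - \frac{1561}{20}\right)^{2}} = \frac{1}{8418 + \left(\frac{15}{8} - \frac{1561}{20}\right)^{2}} = \frac{1}{8418 + \left(- \frac{3047}{40}\right)^{2}} = \frac{1}{8418 + \frac{9284209}{1600}} = \frac{1}{\frac{22753009}{1600}} = \frac{1600}{22753009}$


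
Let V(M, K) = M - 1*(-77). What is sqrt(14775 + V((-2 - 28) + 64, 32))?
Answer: 3*sqrt(1654) ≈ 122.01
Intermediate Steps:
V(M, K) = 77 + M (V(M, K) = M + 77 = 77 + M)
sqrt(14775 + V((-2 - 28) + 64, 32)) = sqrt(14775 + (77 + ((-2 - 28) + 64))) = sqrt(14775 + (77 + (-30 + 64))) = sqrt(14775 + (77 + 34)) = sqrt(14775 + 111) = sqrt(14886) = 3*sqrt(1654)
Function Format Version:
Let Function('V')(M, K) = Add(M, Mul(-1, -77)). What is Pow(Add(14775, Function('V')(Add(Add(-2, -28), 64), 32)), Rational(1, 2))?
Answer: Mul(3, Pow(1654, Rational(1, 2))) ≈ 122.01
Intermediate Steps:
Function('V')(M, K) = Add(77, M) (Function('V')(M, K) = Add(M, 77) = Add(77, M))
Pow(Add(14775, Function('V')(Add(Add(-2, -28), 64), 32)), Rational(1, 2)) = Pow(Add(14775, Add(77, Add(Add(-2, -28), 64))), Rational(1, 2)) = Pow(Add(14775, Add(77, Add(-30, 64))), Rational(1, 2)) = Pow(Add(14775, Add(77, 34)), Rational(1, 2)) = Pow(Add(14775, 111), Rational(1, 2)) = Pow(14886, Rational(1, 2)) = Mul(3, Pow(1654, Rational(1, 2)))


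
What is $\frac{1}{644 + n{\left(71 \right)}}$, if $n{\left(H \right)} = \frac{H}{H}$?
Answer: $\frac{1}{645} \approx 0.0015504$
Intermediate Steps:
$n{\left(H \right)} = 1$
$\frac{1}{644 + n{\left(71 \right)}} = \frac{1}{644 + 1} = \frac{1}{645}$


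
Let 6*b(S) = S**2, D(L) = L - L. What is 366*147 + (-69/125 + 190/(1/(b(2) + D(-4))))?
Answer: 20223043/375 ≈ 53928.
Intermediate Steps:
D(L) = 0
b(S) = S**2/6
366*147 + (-69/125 + 190/(1/(b(2) + D(-4)))) = 366*147 + (-69/125 + 190/(1/((1/6)*2**2 + 0))) = 53802 + (-69*1/125 + 190/(1/((1/6)*4 + 0))) = 53802 + (-69/125 + 190/(1/(2/3 + 0))) = 53802 + (-69/125 + 190/(1/(2/3))) = 53802 + (-69/125 + 190/(3/2)) = 53802 + (-69/125 + 190*(2/3)) = 53802 + (-69/125 + 380/3) = 53802 + 47293/375 = 20223043/375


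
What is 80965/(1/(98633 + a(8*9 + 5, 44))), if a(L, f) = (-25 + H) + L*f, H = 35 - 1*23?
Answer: 8259077720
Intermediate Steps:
H = 12 (H = 35 - 23 = 12)
a(L, f) = -13 + L*f (a(L, f) = (-25 + 12) + L*f = -13 + L*f)
80965/(1/(98633 + a(8*9 + 5, 44))) = 80965/(1/(98633 + (-13 + (8*9 + 5)*44))) = 80965/(1/(98633 + (-13 + (72 + 5)*44))) = 80965/(1/(98633 + (-13 + 77*44))) = 80965/(1/(98633 + (-13 + 3388))) = 80965/(1/(98633 + 3375)) = 80965/(1/102008) = 80965*102008 = 8259077720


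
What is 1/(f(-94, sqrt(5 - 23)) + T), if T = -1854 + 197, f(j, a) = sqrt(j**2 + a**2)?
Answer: -1657/2736831 - sqrt(8818)/2736831 ≈ -0.00063976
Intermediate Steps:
f(j, a) = sqrt(a**2 + j**2)
T = -1657
1/(f(-94, sqrt(5 - 23)) + T) = 1/(sqrt((sqrt(5 - 23))**2 + (-94)**2) - 1657) = 1/(sqrt((sqrt(-18))**2 + 8836) - 1657) = 1/(sqrt((3*I*sqrt(2))**2 + 8836) - 1657) = 1/(sqrt(-18 + 8836) - 1657) = 1/(sqrt(8818) - 1657) = 1/(-1657 + sqrt(8818))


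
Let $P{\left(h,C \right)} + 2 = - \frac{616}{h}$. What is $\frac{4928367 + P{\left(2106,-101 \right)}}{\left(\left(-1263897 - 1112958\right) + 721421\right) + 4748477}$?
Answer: $\frac{5189568037}{3256974279} \approx 1.5934$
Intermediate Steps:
$P{\left(h,C \right)} = -2 - \frac{616}{h}$
$\frac{4928367 + P{\left(2106,-101 \right)}}{\left(\left(-1263897 - 1112958\right) + 721421\right) + 4748477} = \frac{4928367 - \left(2 + \frac{616}{2106}\right)}{\left(\left(-1263897 - 1112958\right) + 721421\right) + 4748477} = \frac{4928367 - \frac{2414}{1053}}{\left(-2376855 + 721421\right) + 4748477} = \frac{4928367 - \frac{2414}{1053}}{-1655434 + 4748477} = \frac{4928367 - \frac{2414}{1053}}{3093043} = \frac{5189568037}{1053} \cdot \frac{1}{3093043} = \frac{5189568037}{3256974279}$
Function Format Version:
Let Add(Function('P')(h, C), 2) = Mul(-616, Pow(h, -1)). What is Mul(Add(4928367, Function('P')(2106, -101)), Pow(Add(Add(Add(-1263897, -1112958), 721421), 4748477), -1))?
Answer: Rational(5189568037, 3256974279) ≈ 1.5934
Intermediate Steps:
Function('P')(h, C) = Add(-2, Mul(-616, Pow(h, -1)))
Mul(Add(4928367, Function('P')(2106, -101)), Pow(Add(Add(Add(-1263897, -1112958), 721421), 4748477), -1)) = Mul(Add(4928367, Add(-2, Mul(-616, Pow(2106, -1)))), Pow(Add(Add(Add(-1263897, -1112958), 721421), 4748477), -1)) = Mul(Add(4928367, Add(-2, Mul(-616, Rational(1, 2106)))), Pow(Add(Add(-2376855, 721421), 4748477), -1)) = Mul(Add(4928367, Add(-2, Rational(-308, 1053))), Pow(Add(-1655434, 4748477), -1)) = Mul(Add(4928367, Rational(-2414, 1053)), Pow(3093043, -1)) = Mul(Rational(5189568037, 1053), Rational(1, 3093043)) = Rational(5189568037, 3256974279)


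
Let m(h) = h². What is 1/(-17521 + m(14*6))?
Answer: -1/10465 ≈ -9.5557e-5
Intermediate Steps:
1/(-17521 + m(14*6)) = 1/(-17521 + (14*6)²) = 1/(-17521 + 84²) = 1/(-17521 + 7056) = 1/(-10465) = -1/10465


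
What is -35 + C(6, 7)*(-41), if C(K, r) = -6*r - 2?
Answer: 1769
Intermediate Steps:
C(K, r) = -2 - 6*r
-35 + C(6, 7)*(-41) = -35 + (-2 - 6*7)*(-41) = -35 + (-2 - 42)*(-41) = -35 - 44*(-41) = -35 + 1804 = 1769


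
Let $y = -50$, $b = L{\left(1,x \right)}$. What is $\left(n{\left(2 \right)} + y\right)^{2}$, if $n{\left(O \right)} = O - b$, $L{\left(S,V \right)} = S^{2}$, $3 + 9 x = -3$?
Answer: $2401$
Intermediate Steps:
$x = - \frac{2}{3}$ ($x = - \frac{1}{3} + \frac{1}{9} \left(-3\right) = - \frac{1}{3} - \frac{1}{3} = - \frac{2}{3} \approx -0.66667$)
$b = 1$ ($b = 1^{2} = 1$)
$n{\left(O \right)} = -1 + O$ ($n{\left(O \right)} = O - 1 = -1 + O$)
$\left(n{\left(2 \right)} + y\right)^{2} = \left(\left(-1 + 2\right) - 50\right)^{2} = \left(1 - 50\right)^{2} = \left(-49\right)^{2} = 2401$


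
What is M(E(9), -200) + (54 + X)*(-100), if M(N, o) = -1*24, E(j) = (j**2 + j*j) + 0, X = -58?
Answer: 376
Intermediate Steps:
E(j) = 2*j**2 (E(j) = (j**2 + j**2) + 0 = 2*j**2 + 0 = 2*j**2)
M(N, o) = -24
M(E(9), -200) + (54 + X)*(-100) = -24 + (54 - 58)*(-100) = -24 - 4*(-100) = -24 + 400 = 376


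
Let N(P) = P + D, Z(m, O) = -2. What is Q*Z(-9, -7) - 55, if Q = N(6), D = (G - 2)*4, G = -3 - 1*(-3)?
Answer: -51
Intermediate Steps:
G = 0 (G = -3 + 3 = 0)
D = -8 (D = (0 - 2)*4 = -2*4 = -8)
N(P) = -8 + P (N(P) = P - 8 = -8 + P)
Q = -2 (Q = -8 + 6 = -2)
Q*Z(-9, -7) - 55 = -2*(-2) - 55 = 4 - 55 = -51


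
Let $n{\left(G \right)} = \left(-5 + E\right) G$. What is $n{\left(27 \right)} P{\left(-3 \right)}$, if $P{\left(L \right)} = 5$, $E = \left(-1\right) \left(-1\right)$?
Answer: $-540$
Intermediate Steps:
$E = 1$
$n{\left(G \right)} = - 4 G$ ($n{\left(G \right)} = \left(-5 + 1\right) G = - 4 G$)
$n{\left(27 \right)} P{\left(-3 \right)} = \left(-4\right) 27 \cdot 5 = \left(-108\right) 5 = -540$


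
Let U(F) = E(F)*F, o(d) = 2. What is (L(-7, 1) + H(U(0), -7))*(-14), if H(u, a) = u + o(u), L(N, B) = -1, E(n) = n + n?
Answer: -14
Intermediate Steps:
E(n) = 2*n
U(F) = 2*F**2 (U(F) = (2*F)*F = 2*F**2)
H(u, a) = 2 + u (H(u, a) = u + 2 = 2 + u)
(L(-7, 1) + H(U(0), -7))*(-14) = (-1 + (2 + 2*0**2))*(-14) = (-1 + (2 + 2*0))*(-14) = (-1 + (2 + 0))*(-14) = (-1 + 2)*(-14) = 1*(-14) = -14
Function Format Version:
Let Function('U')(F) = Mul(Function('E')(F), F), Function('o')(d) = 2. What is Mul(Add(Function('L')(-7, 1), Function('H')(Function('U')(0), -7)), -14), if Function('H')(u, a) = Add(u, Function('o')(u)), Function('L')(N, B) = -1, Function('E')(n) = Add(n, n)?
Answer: -14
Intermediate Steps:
Function('E')(n) = Mul(2, n)
Function('U')(F) = Mul(2, Pow(F, 2)) (Function('U')(F) = Mul(Mul(2, F), F) = Mul(2, Pow(F, 2)))
Function('H')(u, a) = Add(2, u) (Function('H')(u, a) = Add(u, 2) = Add(2, u))
Mul(Add(Function('L')(-7, 1), Function('H')(Function('U')(0), -7)), -14) = Mul(Add(-1, Add(2, Mul(2, Pow(0, 2)))), -14) = Mul(Add(-1, Add(2, Mul(2, 0))), -14) = Mul(Add(-1, Add(2, 0)), -14) = Mul(Add(-1, 2), -14) = Mul(1, -14) = -14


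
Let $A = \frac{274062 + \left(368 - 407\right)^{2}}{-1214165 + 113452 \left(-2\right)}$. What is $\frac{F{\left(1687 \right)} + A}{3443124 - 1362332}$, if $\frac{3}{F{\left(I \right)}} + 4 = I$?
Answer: $- \frac{10940071}{120156777069252} \approx -9.1048 \cdot 10^{-8}$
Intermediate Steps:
$F{\left(I \right)} = \frac{3}{-4 + I}$
$A = - \frac{39369}{205867}$ ($A = \frac{274062 + \left(-39\right)^{2}}{-1214165 - 226904} = \frac{274062 + 1521}{-1441069} = 275583 \left(- \frac{1}{1441069}\right) = - \frac{39369}{205867} \approx -0.19124$)
$\frac{F{\left(1687 \right)} + A}{3443124 - 1362332} = \frac{\frac{3}{-4 + 1687} - \frac{39369}{205867}}{3443124 - 1362332} = \frac{\frac{3}{1683} - \frac{39369}{205867}}{3443124 + \left(-1635898 + 273566\right)} = \frac{3 \cdot \frac{1}{1683} - \frac{39369}{205867}}{3443124 - 1362332} = \frac{\frac{1}{561} - \frac{39369}{205867}}{2080792} = \left(- \frac{21880142}{115491387}\right) \frac{1}{2080792} = - \frac{10940071}{120156777069252}$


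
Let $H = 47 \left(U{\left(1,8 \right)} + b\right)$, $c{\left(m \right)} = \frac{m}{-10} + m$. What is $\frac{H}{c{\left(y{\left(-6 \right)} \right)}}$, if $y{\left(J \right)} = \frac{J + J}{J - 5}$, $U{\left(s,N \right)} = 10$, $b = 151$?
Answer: $\frac{416185}{54} \approx 7707.1$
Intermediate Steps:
$y{\left(J \right)} = \frac{2 J}{-5 + J}$
$c{\left(m \right)} = \frac{9 m}{10}$ ($c{\left(m \right)} = m \left(- \frac{1}{10}\right) + m = - \frac{m}{10} + m = \frac{9 m}{10}$)
$H = 7567$ ($H = 47 \left(10 + 151\right) = 47 \cdot 161 = 7567$)
$\frac{H}{c{\left(y{\left(-6 \right)} \right)}} = \frac{7567}{\frac{9}{10} \cdot 2 \left(-6\right) \frac{1}{-5 - 6}} = \frac{7567}{\frac{9}{10} \cdot 2 \left(-6\right) \frac{1}{-11}} = \frac{7567}{\frac{9}{10} \cdot 2 \left(-6\right) \left(- \frac{1}{11}\right)} = \frac{7567}{\frac{9}{10} \cdot \frac{12}{11}} = \frac{7567}{\frac{54}{55}} = 7567 \cdot \frac{55}{54} = \frac{416185}{54}$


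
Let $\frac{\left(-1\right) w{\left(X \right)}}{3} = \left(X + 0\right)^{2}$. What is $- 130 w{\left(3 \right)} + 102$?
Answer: $3612$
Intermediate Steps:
$w{\left(X \right)} = - 3 X^{2}$ ($w{\left(X \right)} = - 3 \left(X + 0\right)^{2} = - 3 X^{2}$)
$- 130 w{\left(3 \right)} + 102 = - 130 \left(- 3 \cdot 3^{2}\right) + 102 = - 130 \left(\left(-3\right) 9\right) + 102 = \left(-130\right) \left(-27\right) + 102 = 3510 + 102 = 3612$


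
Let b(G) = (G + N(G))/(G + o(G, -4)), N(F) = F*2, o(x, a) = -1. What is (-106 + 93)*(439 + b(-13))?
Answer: -80405/14 ≈ -5743.2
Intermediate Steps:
N(F) = 2*F
b(G) = 3*G/(-1 + G) (b(G) = (G + 2*G)/(G - 1) = (3*G)/(-1 + G) = 3*G/(-1 + G))
(-106 + 93)*(439 + b(-13)) = (-106 + 93)*(439 + 3*(-13)/(-1 - 13)) = -13*(439 + 3*(-13)/(-14)) = -13*(439 + 3*(-13)*(-1/14)) = -13*(439 + 39/14) = -13*6185/14 = -80405/14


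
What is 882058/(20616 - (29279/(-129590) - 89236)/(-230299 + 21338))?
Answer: 23885474380027420/558254377367321 ≈ 42.786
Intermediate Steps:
882058/(20616 - (29279/(-129590) - 89236)/(-230299 + 21338)) = 882058/(20616 - (29279*(-1/129590) - 89236)/(-208961)) = 882058/(20616 - (-29279/129590 - 89236)*(-1)/208961) = 882058/(20616 - (-11564122519)*(-1)/(129590*208961)) = 882058/(20616 - 1*11564122519/27079255990) = 882058/(20616 - 11564122519/27079255990) = 882058/(558254377367321/27079255990) = 882058*(27079255990/558254377367321) = 23885474380027420/558254377367321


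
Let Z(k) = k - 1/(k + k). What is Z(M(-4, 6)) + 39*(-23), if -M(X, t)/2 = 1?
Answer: -3595/4 ≈ -898.75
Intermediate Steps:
M(X, t) = -2 (M(X, t) = -2*1 = -2)
Z(k) = k - 1/(2*k)
Z(M(-4, 6)) + 39*(-23) = (-2 - 1/2/(-2)) + 39*(-23) = (-2 - 1/2*(-1/2)) - 897 = (-2 + 1/4) - 897 = -7/4 - 897 = -3595/4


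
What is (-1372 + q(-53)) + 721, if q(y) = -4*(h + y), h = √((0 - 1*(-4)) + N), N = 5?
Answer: -451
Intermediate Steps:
h = 3 (h = √((0 - 1*(-4)) + 5) = √((0 + 4) + 5) = √(4 + 5) = √9 = 3)
q(y) = -12 - 4*y (q(y) = -4*(3 + y) = -12 - 4*y)
(-1372 + q(-53)) + 721 = (-1372 + (-12 - 4*(-53))) + 721 = (-1372 + (-12 + 212)) + 721 = (-1372 + 200) + 721 = -1172 + 721 = -451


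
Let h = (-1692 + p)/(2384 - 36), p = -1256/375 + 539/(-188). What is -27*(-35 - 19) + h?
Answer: 241228847747/165534000 ≈ 1457.3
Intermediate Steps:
p = -438253/70500 (p = -1256*1/375 + 539*(-1/188) = -1256/375 - 539/188 = -438253/70500 ≈ -6.2164)
h = -119724253/165534000 (h = (-1692 - 438253/70500)/(2384 - 36) = -119724253/70500/2348 = -119724253/70500*1/2348 = -119724253/165534000 ≈ -0.72326)
-27*(-35 - 19) + h = -27*(-35 - 19) - 119724253/165534000 = -27*(-54) - 119724253/165534000 = 1458 - 119724253/165534000 = 241228847747/165534000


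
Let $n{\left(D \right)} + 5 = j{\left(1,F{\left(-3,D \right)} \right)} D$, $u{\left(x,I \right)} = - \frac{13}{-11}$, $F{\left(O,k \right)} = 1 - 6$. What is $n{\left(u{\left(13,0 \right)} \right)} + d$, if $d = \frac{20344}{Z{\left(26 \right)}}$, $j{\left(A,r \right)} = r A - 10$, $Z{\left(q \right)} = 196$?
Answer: $\frac{43696}{539} \approx 81.069$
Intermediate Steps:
$F{\left(O,k \right)} = -5$ ($F{\left(O,k \right)} = 1 - 6 = -5$)
$j{\left(A,r \right)} = -10 + A r$ ($j{\left(A,r \right)} = A r - 10 = -10 + A r$)
$u{\left(x,I \right)} = \frac{13}{11}$ ($u{\left(x,I \right)} = \left(-13\right) \left(- \frac{1}{11}\right) = \frac{13}{11}$)
$d = \frac{5086}{49}$ ($d = \frac{20344}{196} = 20344 \cdot \frac{1}{196} = \frac{5086}{49} \approx 103.8$)
$n{\left(D \right)} = -5 - 15 D$ ($n{\left(D \right)} = -5 + \left(-10 + 1 \left(-5\right)\right) D = -5 + \left(-10 - 5\right) D = -5 - 15 D$)
$n{\left(u{\left(13,0 \right)} \right)} + d = \left(-5 - \frac{195}{11}\right) + \frac{5086}{49} = - \frac{250}{11} + \frac{5086}{49} = \frac{43696}{539}$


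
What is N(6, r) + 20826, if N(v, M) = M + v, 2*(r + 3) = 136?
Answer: 20897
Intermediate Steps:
r = 65 (r = -3 + (½)*136 = -3 + 68 = 65)
N(6, r) + 20826 = (65 + 6) + 20826 = 71 + 20826 = 20897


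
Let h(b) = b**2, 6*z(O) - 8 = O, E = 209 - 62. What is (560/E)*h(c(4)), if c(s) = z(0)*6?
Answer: 5120/21 ≈ 243.81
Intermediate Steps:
E = 147
z(O) = 4/3 + O/6
c(s) = 8 (c(s) = (4/3 + (1/6)*0)*6 = (4/3 + 0)*6 = (4/3)*6 = 8)
(560/E)*h(c(4)) = (560/147)*8**2 = (560*(1/147))*64 = (80/21)*64 = 5120/21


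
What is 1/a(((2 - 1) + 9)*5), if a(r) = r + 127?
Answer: 1/177 ≈ 0.0056497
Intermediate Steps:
a(r) = 127 + r
1/a(((2 - 1) + 9)*5) = 1/(127 + ((2 - 1) + 9)*5) = 1/(127 + (1 + 9)*5) = 1/(127 + 10*5) = 1/(127 + 50) = 1/177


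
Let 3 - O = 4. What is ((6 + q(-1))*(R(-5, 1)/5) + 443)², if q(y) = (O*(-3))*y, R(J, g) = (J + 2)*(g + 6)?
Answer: 4631104/25 ≈ 1.8524e+5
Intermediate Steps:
O = -1 (O = 3 - 1*4 = 3 - 4 = -1)
R(J, g) = (2 + J)*(6 + g)
q(y) = 3*y (q(y) = (-1*(-3))*y = 3*y)
((6 + q(-1))*(R(-5, 1)/5) + 443)² = ((6 + 3*(-1))*((12 + 2*1 + 6*(-5) - 5*1)/5) + 443)² = ((6 - 3)*((12 + 2 - 30 - 5)*(⅕)) + 443)² = (3*(-21*⅕) + 443)² = (3*(-21/5) + 443)² = (-63/5 + 443)² = (2152/5)² = 4631104/25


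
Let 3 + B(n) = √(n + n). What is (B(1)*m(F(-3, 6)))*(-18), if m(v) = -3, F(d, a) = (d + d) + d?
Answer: -162 + 54*√2 ≈ -85.632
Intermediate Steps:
F(d, a) = 3*d (F(d, a) = 2*d + d = 3*d)
B(n) = -3 + √2*√n (B(n) = -3 + √(n + n) = -3 + √(2*n) = -3 + √2*√n)
(B(1)*m(F(-3, 6)))*(-18) = ((-3 + √2*√1)*(-3))*(-18) = ((-3 + √2*1)*(-3))*(-18) = ((-3 + √2)*(-3))*(-18) = (9 - 3*√2)*(-18) = -162 + 54*√2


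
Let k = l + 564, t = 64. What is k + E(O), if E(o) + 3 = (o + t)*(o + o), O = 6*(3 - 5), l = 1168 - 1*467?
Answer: 14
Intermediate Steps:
l = 701 (l = 1168 - 467 = 701)
O = -12 (O = 6*(-2) = -12)
E(o) = -3 + 2*o*(64 + o) (E(o) = -3 + (o + 64)*(o + o) = -3 + (64 + o)*(2*o) = -3 + 2*o*(64 + o))
k = 1265 (k = 701 + 564 = 1265)
k + E(O) = 1265 + (-3 + 2*(-12)² + 128*(-12)) = 1265 + (-3 + 2*144 - 1536) = 1265 + (-3 + 288 - 1536) = 1265 - 1251 = 14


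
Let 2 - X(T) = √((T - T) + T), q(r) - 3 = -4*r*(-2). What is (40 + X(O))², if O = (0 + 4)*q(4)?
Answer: 1904 - 168*√35 ≈ 910.10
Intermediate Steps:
q(r) = 3 + 8*r (q(r) = 3 - 4*r*(-2) = 3 + 8*r)
O = 140 (O = (0 + 4)*(3 + 8*4) = 4*(3 + 32) = 4*35 = 140)
X(T) = 2 - √T (X(T) = 2 - √((T - T) + T) = 2 - √(0 + T) = 2 - √T)
(40 + X(O))² = (40 + (2 - √140))² = (40 + (2 - 2*√35))² = (42 - 2*√35)²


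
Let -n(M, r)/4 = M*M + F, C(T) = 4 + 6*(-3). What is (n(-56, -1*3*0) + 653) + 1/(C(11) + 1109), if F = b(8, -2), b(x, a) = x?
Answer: -13055684/1095 ≈ -11923.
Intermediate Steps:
C(T) = -14 (C(T) = 4 - 18 = -14)
F = 8
n(M, r) = -32 - 4*M² (n(M, r) = -4*(M*M + 8) = -4*(M² + 8) = -4*(8 + M²) = -32 - 4*M²)
(n(-56, -1*3*0) + 653) + 1/(C(11) + 1109) = ((-32 - 4*(-56)²) + 653) + 1/(-14 + 1109) = ((-32 - 4*3136) + 653) + 1/1095 = ((-32 - 12544) + 653) + 1/1095 = (-12576 + 653) + 1/1095 = -11923 + 1/1095 = -13055684/1095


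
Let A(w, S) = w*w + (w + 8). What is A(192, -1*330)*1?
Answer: 37064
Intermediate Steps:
A(w, S) = 8 + w + w² (A(w, S) = w² + (8 + w) = 8 + w + w²)
A(192, -1*330)*1 = (8 + 192 + 192²)*1 = (8 + 192 + 36864)*1 = 37064*1 = 37064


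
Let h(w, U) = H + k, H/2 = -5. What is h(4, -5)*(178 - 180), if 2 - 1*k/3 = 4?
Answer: 32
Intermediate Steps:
H = -10 (H = 2*(-5) = -10)
k = -6 (k = 6 - 3*4 = 6 - 12 = -6)
h(w, U) = -16 (h(w, U) = -10 - 6 = -16)
h(4, -5)*(178 - 180) = -16*(178 - 180) = -16*(-2) = 32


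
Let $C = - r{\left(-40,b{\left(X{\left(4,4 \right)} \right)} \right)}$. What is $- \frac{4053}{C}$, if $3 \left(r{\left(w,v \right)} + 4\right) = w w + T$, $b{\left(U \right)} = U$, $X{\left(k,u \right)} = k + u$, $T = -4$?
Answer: $\frac{1351}{176} \approx 7.6761$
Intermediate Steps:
$r{\left(w,v \right)} = - \frac{16}{3} + \frac{w^{2}}{3}$ ($r{\left(w,v \right)} = -4 + \frac{w w - 4}{3} = -4 + \frac{w^{2} - 4}{3} = -4 + \frac{-4 + w^{2}}{3} = -4 + \left(- \frac{4}{3} + \frac{w^{2}}{3}\right) = - \frac{16}{3} + \frac{w^{2}}{3}$)
$C = -528$ ($C = - (- \frac{16}{3} + \frac{\left(-40\right)^{2}}{3}) = - (- \frac{16}{3} + \frac{1}{3} \cdot 1600) = - (- \frac{16}{3} + \frac{1600}{3}) = \left(-1\right) 528 = -528$)
$- \frac{4053}{C} = - \frac{4053}{-528} = \left(-4053\right) \left(- \frac{1}{528}\right) = \frac{1351}{176}$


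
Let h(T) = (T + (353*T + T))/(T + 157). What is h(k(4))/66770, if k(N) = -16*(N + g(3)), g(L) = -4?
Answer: 0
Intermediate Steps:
k(N) = 64 - 16*N (k(N) = -16*(N - 4) = -16*(-4 + N) = 64 - 16*N)
h(T) = 355*T/(157 + T) (h(T) = (T + 354*T)/(157 + T) = (355*T)/(157 + T) = 355*T/(157 + T))
h(k(4))/66770 = (355*(64 - 16*4)/(157 + (64 - 16*4)))/66770 = (355*(64 - 64)/(157 + (64 - 64)))*(1/66770) = (355*0/(157 + 0))*(1/66770) = (355*0/157)*(1/66770) = (355*0*(1/157))*(1/66770) = 0*(1/66770) = 0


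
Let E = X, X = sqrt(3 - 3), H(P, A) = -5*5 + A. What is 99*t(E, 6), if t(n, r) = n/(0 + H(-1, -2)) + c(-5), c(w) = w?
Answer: -495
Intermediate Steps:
H(P, A) = -25 + A
X = 0 (X = sqrt(0) = 0)
E = 0
t(n, r) = -5 - n/27 (t(n, r) = n/(0 + (-25 - 2)) - 5 = n/(0 - 27) - 5 = n/(-27) - 5 = -n/27 - 5 = -5 - n/27)
99*t(E, 6) = 99*(-5 - 1/27*0) = 99*(-5 + 0) = 99*(-5) = -495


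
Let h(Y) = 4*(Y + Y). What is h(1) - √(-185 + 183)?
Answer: 8 - I*√2 ≈ 8.0 - 1.4142*I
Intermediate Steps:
h(Y) = 8*Y (h(Y) = 4*(2*Y) = 8*Y)
h(1) - √(-185 + 183) = 8*1 - √(-185 + 183) = 8 - √(-2) = 8 - I*√2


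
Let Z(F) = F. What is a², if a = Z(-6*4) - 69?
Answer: 8649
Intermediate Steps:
a = -93 (a = -6*4 - 69 = -24 - 69 = -93)
a² = (-93)² = 8649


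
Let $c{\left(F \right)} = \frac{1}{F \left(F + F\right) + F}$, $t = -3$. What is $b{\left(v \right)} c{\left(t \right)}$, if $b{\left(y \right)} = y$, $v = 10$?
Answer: $\frac{2}{3} \approx 0.66667$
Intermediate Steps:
$c{\left(F \right)} = \frac{1}{F + 2 F^{2}}$ ($c{\left(F \right)} = \frac{1}{F 2 F + F} = \frac{1}{2 F^{2} + F} = \frac{1}{F + 2 F^{2}}$)
$b{\left(v \right)} c{\left(t \right)} = 10 \frac{1}{\left(-3\right) \left(1 + 2 \left(-3\right)\right)} = 10 \left(- \frac{1}{3 \left(1 - 6\right)}\right) = 10 \left(- \frac{1}{3 \left(-5\right)}\right) = 10 \left(\left(- \frac{1}{3}\right) \left(- \frac{1}{5}\right)\right) = 10 \cdot \frac{1}{15} = \frac{2}{3}$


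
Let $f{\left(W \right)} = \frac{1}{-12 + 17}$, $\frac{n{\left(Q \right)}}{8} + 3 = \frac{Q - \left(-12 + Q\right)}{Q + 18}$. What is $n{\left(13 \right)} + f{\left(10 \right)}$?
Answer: $- \frac{3209}{155} \approx -20.703$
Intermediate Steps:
$n{\left(Q \right)} = -24 + \frac{96}{18 + Q}$ ($n{\left(Q \right)} = -24 + 8 \frac{Q - \left(-12 + Q\right)}{Q + 18} = -24 + 8 \frac{12}{18 + Q} = -24 + \frac{96}{18 + Q}$)
$f{\left(W \right)} = \frac{1}{5}$
$n{\left(13 \right)} + f{\left(10 \right)} = \frac{24 \left(-14 - 13\right)}{18 + 13} + \frac{1}{5} = \frac{24 \left(-14 - 13\right)}{31} + \frac{1}{5} = 24 \cdot \frac{1}{31} \left(-27\right) + \frac{1}{5} = - \frac{648}{31} + \frac{1}{5} = - \frac{3209}{155}$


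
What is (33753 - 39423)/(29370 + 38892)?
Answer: -945/11377 ≈ -0.083062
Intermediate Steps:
(33753 - 39423)/(29370 + 38892) = -5670/68262 = -5670*1/68262 = -945/11377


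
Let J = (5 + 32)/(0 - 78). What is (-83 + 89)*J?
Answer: -37/13 ≈ -2.8462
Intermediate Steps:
J = -37/78 (J = 37/(-78) = 37*(-1/78) = -37/78 ≈ -0.47436)
(-83 + 89)*J = (-83 + 89)*(-37/78) = 6*(-37/78) = -37/13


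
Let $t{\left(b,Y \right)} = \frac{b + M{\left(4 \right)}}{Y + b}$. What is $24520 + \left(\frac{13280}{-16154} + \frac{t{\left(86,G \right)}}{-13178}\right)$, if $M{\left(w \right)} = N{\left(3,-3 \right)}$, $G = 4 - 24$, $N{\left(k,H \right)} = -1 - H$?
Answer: $\frac{3914684337646}{159658059} \approx 24519.0$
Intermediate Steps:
$G = -20$ ($G = 4 - 24 = -20$)
$M{\left(w \right)} = 2$ ($M{\left(w \right)} = -1 - -3 = -1 + 3 = 2$)
$t{\left(b,Y \right)} = \frac{2 + b}{Y + b}$ ($t{\left(b,Y \right)} = \frac{b + 2}{Y + b} = \frac{2 + b}{Y + b}$)
$24520 + \left(\frac{13280}{-16154} + \frac{t{\left(86,G \right)}}{-13178}\right) = 24520 + \left(\frac{13280}{-16154} + \frac{\frac{1}{-20 + 86} \left(2 + 86\right)}{-13178}\right) = 24520 + \left(13280 \left(- \frac{1}{16154}\right) + \frac{1}{66} \cdot 88 \left(- \frac{1}{13178}\right)\right) = 24520 - \left(\frac{6640}{8077} - \frac{1}{66} \cdot 88 \left(- \frac{1}{13178}\right)\right) = 24520 + \left(- \frac{6640}{8077} + \frac{4}{3} \left(- \frac{1}{13178}\right)\right) = 24520 - \frac{131269034}{159658059} = \frac{3914684337646}{159658059}$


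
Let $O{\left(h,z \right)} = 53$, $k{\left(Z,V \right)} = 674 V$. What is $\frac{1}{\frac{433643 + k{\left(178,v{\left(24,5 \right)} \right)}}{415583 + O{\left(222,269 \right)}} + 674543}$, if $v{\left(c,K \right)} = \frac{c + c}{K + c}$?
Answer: $\frac{12053444}{8130578884091} \approx 1.4825 \cdot 10^{-6}$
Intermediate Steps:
$v{\left(c,K \right)} = \frac{2 c}{K + c}$
$\frac{1}{\frac{433643 + k{\left(178,v{\left(24,5 \right)} \right)}}{415583 + O{\left(222,269 \right)}} + 674543} = \frac{1}{\frac{433643 + 674 \cdot 2 \cdot 24 \frac{1}{5 + 24}}{415583 + 53} + 674543} = \frac{1}{\frac{433643 + 674 \cdot 2 \cdot 24 \cdot \frac{1}{29}}{415636} + 674543} = \frac{1}{\left(433643 + 674 \cdot 2 \cdot 24 \cdot \frac{1}{29}\right) \frac{1}{415636} + 674543} = \frac{1}{\left(433643 + 674 \cdot \frac{48}{29}\right) \frac{1}{415636} + 674543} = \frac{1}{\left(433643 + \frac{32352}{29}\right) \frac{1}{415636} + 674543} = \frac{1}{\frac{12607999}{29} \cdot \frac{1}{415636} + 674543} = \frac{1}{\frac{12607999}{12053444} + 674543} = \frac{1}{\frac{8130578884091}{12053444}} = \frac{12053444}{8130578884091}$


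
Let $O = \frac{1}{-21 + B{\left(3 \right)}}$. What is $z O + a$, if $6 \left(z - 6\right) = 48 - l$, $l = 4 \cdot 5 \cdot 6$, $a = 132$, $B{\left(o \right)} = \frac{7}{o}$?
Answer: $\frac{3705}{28} \approx 132.32$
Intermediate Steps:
$O = - \frac{3}{56}$ ($O = \frac{1}{-21 + \frac{7}{3}} = \frac{1}{- \frac{56}{3}} = - \frac{3}{56} \approx -0.053571$)
$l = 120$ ($l = 20 \cdot 6 = 120$)
$z = -6$ ($z = 6 + \frac{48 - 120}{6} = 6 + \frac{1}{6} \left(-72\right) = 6 - 12 = -6$)
$z O + a = \left(-6\right) \left(- \frac{3}{56}\right) + 132 = \frac{9}{28} + 132 = \frac{3705}{28}$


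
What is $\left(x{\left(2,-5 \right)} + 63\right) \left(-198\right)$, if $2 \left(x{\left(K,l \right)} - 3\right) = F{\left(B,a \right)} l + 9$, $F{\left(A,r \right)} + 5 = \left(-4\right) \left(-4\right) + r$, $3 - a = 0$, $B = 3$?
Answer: $-7029$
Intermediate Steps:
$a = 3$ ($a = 3 - 0 = 3 + 0 = 3$)
$F{\left(A,r \right)} = 11 + r$ ($F{\left(A,r \right)} = -5 + \left(\left(-4\right) \left(-4\right) + r\right) = -5 + \left(16 + r\right) = 11 + r$)
$x{\left(K,l \right)} = \frac{15}{2} + 7 l$ ($x{\left(K,l \right)} = 3 + \frac{\left(11 + 3\right) l + 9}{2} = 3 + \frac{14 l + 9}{2} = 3 + \frac{9 + 14 l}{2} = 3 + \left(\frac{9}{2} + 7 l\right) = \frac{15}{2} + 7 l$)
$\left(x{\left(2,-5 \right)} + 63\right) \left(-198\right) = \left(\left(\frac{15}{2} + 7 \left(-5\right)\right) + 63\right) \left(-198\right) = \left(\left(\frac{15}{2} - 35\right) + 63\right) \left(-198\right) = \left(- \frac{55}{2} + 63\right) \left(-198\right) = \frac{71}{2} \left(-198\right) = -7029$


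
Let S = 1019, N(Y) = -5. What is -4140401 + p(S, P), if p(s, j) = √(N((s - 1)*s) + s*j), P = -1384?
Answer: -4140401 + I*√1410301 ≈ -4.1404e+6 + 1187.6*I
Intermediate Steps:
p(s, j) = √(-5 + j*s) (p(s, j) = √(-5 + s*j) = √(-5 + j*s))
-4140401 + p(S, P) = -4140401 + √(-5 - 1384*1019) = -4140401 + √(-5 - 1410296) = -4140401 + √(-1410301) = -4140401 + I*√1410301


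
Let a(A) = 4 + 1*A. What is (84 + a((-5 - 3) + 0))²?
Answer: 6400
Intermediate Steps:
a(A) = 4 + A
(84 + a((-5 - 3) + 0))² = (84 + (4 + ((-5 - 3) + 0)))² = (84 + (4 + (-8 + 0)))² = (84 + (4 - 8))² = (84 - 4)² = 80² = 6400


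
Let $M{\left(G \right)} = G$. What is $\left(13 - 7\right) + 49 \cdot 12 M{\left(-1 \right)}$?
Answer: $-582$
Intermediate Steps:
$\left(13 - 7\right) + 49 \cdot 12 M{\left(-1 \right)} = \left(13 - 7\right) + 49 \cdot 12 \left(-1\right) = 6 + 49 \left(-12\right) = 6 - 588 = -582$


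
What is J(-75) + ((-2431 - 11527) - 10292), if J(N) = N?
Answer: -24325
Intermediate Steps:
J(-75) + ((-2431 - 11527) - 10292) = -75 + ((-2431 - 11527) - 10292) = -75 + (-13958 - 10292) = -75 - 24250 = -24325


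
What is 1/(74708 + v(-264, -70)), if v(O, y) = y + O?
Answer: 1/74374 ≈ 1.3446e-5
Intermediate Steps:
v(O, y) = O + y
1/(74708 + v(-264, -70)) = 1/(74708 + (-264 - 70)) = 1/(74708 - 334) = 1/74374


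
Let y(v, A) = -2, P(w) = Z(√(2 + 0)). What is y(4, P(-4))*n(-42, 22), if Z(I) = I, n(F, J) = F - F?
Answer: 0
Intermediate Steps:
n(F, J) = 0
P(w) = √2 (P(w) = √(2 + 0) = √2)
y(4, P(-4))*n(-42, 22) = -2*0 = 0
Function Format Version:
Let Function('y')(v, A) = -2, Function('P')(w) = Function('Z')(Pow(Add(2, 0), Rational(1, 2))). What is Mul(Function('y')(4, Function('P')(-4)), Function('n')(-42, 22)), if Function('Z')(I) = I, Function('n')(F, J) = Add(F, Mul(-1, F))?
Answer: 0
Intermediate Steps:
Function('n')(F, J) = 0
Function('P')(w) = Pow(2, Rational(1, 2)) (Function('P')(w) = Pow(Add(2, 0), Rational(1, 2)) = Pow(2, Rational(1, 2)))
Mul(Function('y')(4, Function('P')(-4)), Function('n')(-42, 22)) = Mul(-2, 0) = 0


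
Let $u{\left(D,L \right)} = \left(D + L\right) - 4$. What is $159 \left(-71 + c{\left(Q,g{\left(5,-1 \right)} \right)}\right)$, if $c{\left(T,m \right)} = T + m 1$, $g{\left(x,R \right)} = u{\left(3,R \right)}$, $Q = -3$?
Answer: $-12084$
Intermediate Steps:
$u{\left(D,L \right)} = -4 + D + L$
$g{\left(x,R \right)} = -1 + R$ ($g{\left(x,R \right)} = -4 + 3 + R = -1 + R$)
$c{\left(T,m \right)} = T + m$
$159 \left(-71 + c{\left(Q,g{\left(5,-1 \right)} \right)}\right) = 159 \left(-71 - 5\right) = 159 \left(-76\right) = -12084$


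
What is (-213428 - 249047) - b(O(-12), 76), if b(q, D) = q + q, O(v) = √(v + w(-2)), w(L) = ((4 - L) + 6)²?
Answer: -462475 - 4*√33 ≈ -4.6250e+5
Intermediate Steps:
w(L) = (10 - L)²
O(v) = √(144 + v) (O(v) = √(v + (-10 - 2)²) = √(v + (-12)²) = √(v + 144) = √(144 + v))
b(q, D) = 2*q
(-213428 - 249047) - b(O(-12), 76) = (-213428 - 249047) - 2*√(144 - 12) = -462475 - 2*√132 = -462475 - 2*2*√33 = -462475 - 4*√33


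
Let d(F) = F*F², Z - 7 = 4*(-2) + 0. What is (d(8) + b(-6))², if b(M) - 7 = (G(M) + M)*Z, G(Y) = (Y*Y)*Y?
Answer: 549081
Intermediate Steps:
Z = -1 (Z = 7 + (4*(-2) + 0) = 7 + (-8 + 0) = 7 - 8 = -1)
G(Y) = Y³ (G(Y) = Y²*Y = Y³)
b(M) = 7 - M - M³ (b(M) = 7 + (M³ + M)*(-1) = 7 + (M + M³)*(-1) = 7 + (-M - M³) = 7 - M - M³)
d(F) = F³
(d(8) + b(-6))² = (8³ + (7 - 1*(-6) - 1*(-6)³))² = (512 + (7 + 6 - 1*(-216)))² = (512 + (7 + 6 + 216))² = (512 + 229)² = 741² = 549081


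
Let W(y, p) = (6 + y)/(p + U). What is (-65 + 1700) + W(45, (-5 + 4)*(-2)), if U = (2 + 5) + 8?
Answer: 1638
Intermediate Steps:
U = 15 (U = 7 + 8 = 15)
W(y, p) = (6 + y)/(15 + p) (W(y, p) = (6 + y)/(p + 15) = (6 + y)/(15 + p))
(-65 + 1700) + W(45, (-5 + 4)*(-2)) = (-65 + 1700) + (6 + 45)/(15 + (-5 + 4)*(-2)) = 1635 + 51/(15 - 1*(-2)) = 1635 + 51/(15 + 2) = 1635 + 51/17 = 1635 + (1/17)*51 = 1635 + 3 = 1638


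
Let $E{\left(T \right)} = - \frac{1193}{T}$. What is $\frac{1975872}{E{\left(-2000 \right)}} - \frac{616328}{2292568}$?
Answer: $\frac{1132455137914087}{341879203} \approx 3.3124 \cdot 10^{6}$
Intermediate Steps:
$\frac{1975872}{E{\left(-2000 \right)}} - \frac{616328}{2292568} = \frac{1975872}{\left(-1193\right) \frac{1}{-2000}} - \frac{616328}{2292568} = \frac{1975872}{\left(-1193\right) \left(- \frac{1}{2000}\right)} - \frac{77041}{286571} = \frac{1975872}{\frac{1193}{2000}} - \frac{77041}{286571} = 1975872 \cdot \frac{2000}{1193} - \frac{77041}{286571} = \frac{3951744000}{1193} - \frac{77041}{286571} = \frac{1132455137914087}{341879203}$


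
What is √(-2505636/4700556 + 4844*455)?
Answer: √766854210657401/18653 ≈ 1484.6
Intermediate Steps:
√(-2505636/4700556 + 4844*455) = √(-2505636*1/4700556 + 2204020) = √(-9943/18653 + 2204020) = √(41111575117/18653) = √766854210657401/18653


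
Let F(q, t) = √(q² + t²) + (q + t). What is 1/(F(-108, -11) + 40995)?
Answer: 40876/1670835591 - √11785/1670835591 ≈ 2.4399e-5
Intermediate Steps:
F(q, t) = q + t + √(q² + t²)
1/(F(-108, -11) + 40995) = 1/((-108 - 11 + √((-108)² + (-11)²)) + 40995) = 1/((-108 - 11 + √(11664 + 121)) + 40995) = 1/((-108 - 11 + √11785) + 40995) = 1/((-119 + √11785) + 40995) = 1/(40876 + √11785)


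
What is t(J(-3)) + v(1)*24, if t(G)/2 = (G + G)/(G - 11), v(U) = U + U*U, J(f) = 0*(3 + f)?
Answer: 48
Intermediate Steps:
J(f) = 0
v(U) = U + U²
t(G) = 4*G/(-11 + G) (t(G) = 2*((G + G)/(G - 11)) = 2*((2*G)/(-11 + G)) = 2*(2*G/(-11 + G)) = 4*G/(-11 + G))
t(J(-3)) + v(1)*24 = 4*0/(-11 + 0) + (1*(1 + 1))*24 = 4*0/(-11) + (1*2)*24 = 4*0*(-1/11) + 2*24 = 0 + 48 = 48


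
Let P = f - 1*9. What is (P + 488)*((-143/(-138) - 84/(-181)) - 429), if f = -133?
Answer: -1847309051/12489 ≈ -1.4792e+5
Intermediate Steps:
P = -142 (P = -133 - 1*9 = -133 - 9 = -142)
(P + 488)*((-143/(-138) - 84/(-181)) - 429) = (-142 + 488)*((-143/(-138) - 84/(-181)) - 429) = 346*((-143*(-1/138) - 84*(-1/181)) - 429) = 346*((143/138 + 84/181) - 429) = 346*(37475/24978 - 429) = 346*(-10678087/24978) = -1847309051/12489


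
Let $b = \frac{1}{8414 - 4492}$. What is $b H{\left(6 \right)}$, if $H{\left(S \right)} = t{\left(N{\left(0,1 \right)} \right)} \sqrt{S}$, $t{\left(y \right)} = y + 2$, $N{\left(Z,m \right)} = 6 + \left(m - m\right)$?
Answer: $\frac{4 \sqrt{6}}{1961} \approx 0.0049964$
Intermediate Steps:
$N{\left(Z,m \right)} = 6$ ($N{\left(Z,m \right)} = 6 + 0 = 6$)
$t{\left(y \right)} = 2 + y$
$b = \frac{1}{3922} \approx 0.00025497$
$H{\left(S \right)} = 8 \sqrt{S}$ ($H{\left(S \right)} = \left(2 + 6\right) \sqrt{S} = 8 \sqrt{S}$)
$b H{\left(6 \right)} = \frac{8 \sqrt{6}}{3922} = \frac{4 \sqrt{6}}{1961}$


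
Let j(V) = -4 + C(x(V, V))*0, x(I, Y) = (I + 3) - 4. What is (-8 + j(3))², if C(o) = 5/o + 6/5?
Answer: 144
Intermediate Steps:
x(I, Y) = -1 + I (x(I, Y) = (3 + I) - 4 = -1 + I)
C(o) = 6/5 + 5/o (C(o) = 5/o + 6*(⅕) = 5/o + 6/5 = 6/5 + 5/o)
j(V) = -4 (j(V) = -4 + (6/5 + 5/(-1 + V))*0 = -4 + 0 = -4)
(-8 + j(3))² = (-8 - 4)² = (-12)² = 144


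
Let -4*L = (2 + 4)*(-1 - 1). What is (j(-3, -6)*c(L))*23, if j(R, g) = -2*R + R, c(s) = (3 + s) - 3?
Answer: 207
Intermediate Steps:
L = 3 (L = -(2 + 4)*(-1 - 1)/4 = -3*(-2)/2 = -¼*(-12) = 3)
c(s) = s
j(R, g) = -R
(j(-3, -6)*c(L))*23 = (-1*(-3)*3)*23 = (3*3)*23 = 9*23 = 207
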